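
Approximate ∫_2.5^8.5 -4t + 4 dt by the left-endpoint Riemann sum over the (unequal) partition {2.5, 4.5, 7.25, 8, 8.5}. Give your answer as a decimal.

Subinterval widths: 2, 2.75, 0.75, 0.5.
Left endpoints: 2.5, 4.5, 7.25, 8.
f(2.5) = -6, f(4.5) = -14, f(7.25) = -25, f(8) = -28.
Sum = Σ Δt_i · f(t_i).
Sum = -83.25.

-83.25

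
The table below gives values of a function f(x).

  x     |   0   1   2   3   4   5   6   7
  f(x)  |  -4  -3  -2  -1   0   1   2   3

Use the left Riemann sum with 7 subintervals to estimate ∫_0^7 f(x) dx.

-7

Δx = 1.
Sum = 1·[(-4) + (-3) + (-2) + (-1) + 0 + 1 + 2] = -7.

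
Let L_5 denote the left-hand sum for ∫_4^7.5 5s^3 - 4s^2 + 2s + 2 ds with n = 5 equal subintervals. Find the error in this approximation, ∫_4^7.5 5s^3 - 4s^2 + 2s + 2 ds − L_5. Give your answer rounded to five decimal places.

548.87146

Exact integral: ∫_4^7.5 f(s) ds ≈ 3205.1614583.
L_5 = 2656.29.
Error ≈ 3205.1614583 − 2656.29 ≈ 548.87146.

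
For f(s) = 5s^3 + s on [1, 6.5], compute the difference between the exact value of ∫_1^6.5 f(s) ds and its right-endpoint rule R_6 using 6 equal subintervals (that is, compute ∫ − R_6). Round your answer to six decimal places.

-672.904948

Exact integral: ∫_1^6.5 f(s) ds = 2250.703125.
R_6 ≈ 2923.60807292.
Error ≈ 2250.703125 − 2923.60807292 ≈ -672.904948.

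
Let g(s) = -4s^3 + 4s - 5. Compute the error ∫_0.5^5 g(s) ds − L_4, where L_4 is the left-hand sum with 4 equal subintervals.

-239.51953125

Exact integral: ∫_0.5^5 g(s) ds = -597.9375.
L_4 = -358.41796875.
Error = -597.9375 − (-358.41796875) = -239.51953125.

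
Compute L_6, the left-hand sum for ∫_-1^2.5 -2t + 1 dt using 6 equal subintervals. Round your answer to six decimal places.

0.291667

Δt = (2.5 − (-1))/6 = 7/12.
Left endpoints: -1, -5/12, 1/6, 0.75, 4/3, 23/12.
f(-1) = 3, f(-5/12) = 11/6, f(1/6) = 2/3, f(0.75) = -0.5, f(4/3) = -5/3, f(23/12) = -17/6.
Sum = Δt · [f(-1) + f(-5/12) + f(1/6) + ...].
Sum ≈ 0.291667.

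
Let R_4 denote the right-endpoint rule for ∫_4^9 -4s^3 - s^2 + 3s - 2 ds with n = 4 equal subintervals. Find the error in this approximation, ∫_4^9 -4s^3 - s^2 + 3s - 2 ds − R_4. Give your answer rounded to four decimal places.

Exact integral: ∫_4^9 f(s) ds ≈ -6439.166667.
R_4 = -8235.78125.
Error ≈ -6439.166667 − (-8235.78125) ≈ 1796.6146.

1796.6146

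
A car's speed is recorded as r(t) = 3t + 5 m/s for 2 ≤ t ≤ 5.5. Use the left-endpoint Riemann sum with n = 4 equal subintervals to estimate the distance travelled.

52.28125

Δt = (5.5 − 2)/4 = 0.875.
Left endpoints: 2, 2.875, 3.75, 4.625.
r(2) = 11, r(2.875) = 13.625, r(3.75) = 16.25, r(4.625) = 18.875.
Sum = Δt · [r(2) + r(2.875) + r(3.75) + r(4.625)].
Sum = 52.28125.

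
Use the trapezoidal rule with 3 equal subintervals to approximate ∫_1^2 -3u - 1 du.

-5.5

Δu = (2 − 1)/3 = 1/3.
f(1) = -4, f(4/3) = -5, f(5/3) = -6, f(2) = -7.
T_3 = (Δu/2)·[f(u_0) + 2f(u_1) + 2f(u_2) + f(u_3)].
Sum = -5.5.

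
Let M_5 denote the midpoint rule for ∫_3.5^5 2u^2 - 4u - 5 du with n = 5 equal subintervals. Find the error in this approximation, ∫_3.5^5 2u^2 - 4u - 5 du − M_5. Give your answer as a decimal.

0.0225

Exact integral: ∫_3.5^5 f(u) du = 21.75.
M_5 = 21.7275.
Error = 21.75 − 21.7275 = 0.0225.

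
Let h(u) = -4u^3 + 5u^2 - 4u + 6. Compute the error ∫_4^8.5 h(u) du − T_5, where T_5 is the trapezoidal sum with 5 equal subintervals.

42.525

Exact integral: ∫_4^8.5 h(u) du = -4132.6875.
T_5 = -4175.2125.
Error = -4132.6875 − (-4175.2125) = 42.525.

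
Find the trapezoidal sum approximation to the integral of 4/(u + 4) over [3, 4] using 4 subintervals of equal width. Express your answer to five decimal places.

Δu = (4 − 3)/4 = 0.25.
f(3) = 4/7, f(3.25) = 16/29, f(3.5) = 8/15, f(3.75) = 16/31, f(4) = 0.5.
T_4 = (Δu/2)·[f(u_0) + 2f(u_1) + 2f(u_2) + 2f(u_3) + f(u_4)].
Sum ≈ 0.53423.

0.53423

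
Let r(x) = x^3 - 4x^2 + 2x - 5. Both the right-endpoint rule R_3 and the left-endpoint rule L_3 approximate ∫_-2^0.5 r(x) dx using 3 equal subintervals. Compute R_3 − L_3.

23.4375

R_3 ≈ -21.15741.
L_3 ≈ -44.59491.
R_3 − L_3 = 23.4375.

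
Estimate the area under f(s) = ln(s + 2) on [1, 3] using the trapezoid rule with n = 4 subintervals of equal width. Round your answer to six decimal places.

Δs = (3 − 1)/4 = 0.5.
f(1) ≈ 1.098612, f(1.5) ≈ 1.252763, f(2) ≈ 1.386294, f(2.5) ≈ 1.504077, f(3) ≈ 1.609438.
T_4 = (Δs/2)·[f(s_0) + 2f(s_1) + 2f(s_2) + 2f(s_3) + f(s_4)].
Sum ≈ 2.748580.

2.748580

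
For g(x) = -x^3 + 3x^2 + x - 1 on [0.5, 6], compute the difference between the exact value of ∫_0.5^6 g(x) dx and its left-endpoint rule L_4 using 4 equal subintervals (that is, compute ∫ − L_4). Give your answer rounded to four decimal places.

-59.2002

Exact integral: ∫_0.5^6 g(x) dx = -95.734375.
L_4 ≈ -36.534180.
Error ≈ -95.734375 − (-36.534180) ≈ -59.2002.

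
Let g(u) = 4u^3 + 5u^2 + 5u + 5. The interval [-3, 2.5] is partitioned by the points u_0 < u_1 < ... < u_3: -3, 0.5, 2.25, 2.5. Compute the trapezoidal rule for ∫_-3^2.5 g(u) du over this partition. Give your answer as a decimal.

-2.4375

Subinterval widths: 3.5, 1.75, 0.25.
g(-3) = -73, g(0.5) = 9.25, g(2.25) = 87.125, g(2.5) = 111.25.
On each subinterval the trapezoid contributes (Δu_i/2)·[g(u_{i-1}) + g(u_i)].
Sum = -2.4375.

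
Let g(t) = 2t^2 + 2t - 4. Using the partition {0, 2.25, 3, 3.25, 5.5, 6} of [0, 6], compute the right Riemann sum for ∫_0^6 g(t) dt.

Subinterval widths: 2.25, 0.75, 0.25, 2.25, 0.5.
Right endpoints: 2.25, 3, 3.25, 5.5, 6.
g(2.25) = 10.625, g(3) = 20, g(3.25) = 23.625, g(5.5) = 67.5, g(6) = 80.
Sum = Σ Δt_i · g(t_i).
Sum = 236.6875.

236.6875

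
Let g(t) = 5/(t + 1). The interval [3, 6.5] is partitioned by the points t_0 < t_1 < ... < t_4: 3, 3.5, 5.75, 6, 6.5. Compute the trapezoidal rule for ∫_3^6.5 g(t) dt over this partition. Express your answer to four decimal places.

Subinterval widths: 0.5, 2.25, 0.25, 0.5.
g(3) = 1.25, g(3.5) = 10/9, g(5.75) = 20/27, g(6) = 5/7, g(6.5) = 2/3.
On each subinterval the trapezoid contributes (Δt_i/2)·[g(t_{i-1}) + g(t_i)].
Sum ≈ 3.2007.

3.2007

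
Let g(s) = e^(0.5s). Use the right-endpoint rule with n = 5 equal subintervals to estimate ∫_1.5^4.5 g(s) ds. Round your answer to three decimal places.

17.063

Δs = (4.5 − 1.5)/5 = 0.6.
Right endpoints: 2.1, 2.7, 3.3, 3.9, 4.5.
g(2.1) ≈ 2.858, g(2.7) ≈ 3.857, g(3.3) ≈ 5.207, g(3.9) ≈ 7.029, g(4.5) ≈ 9.488.
Sum = Δs · [g(2.1) + g(2.7) + g(3.3) + g(3.9) + g(4.5)].
Sum ≈ 17.063.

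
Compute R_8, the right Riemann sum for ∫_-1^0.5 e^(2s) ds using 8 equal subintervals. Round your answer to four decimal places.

Δs = (0.5 − (-1))/8 = 0.1875.
Right endpoints: -0.8125, -0.625, -0.4375, -0.25, -0.0625, 0.125, 0.3125, 0.5.
f(-0.8125) ≈ 0.1969, f(-0.625) ≈ 0.2865, f(-0.4375) ≈ 0.4169, f(-0.25) ≈ 0.6065, f(-0.0625) ≈ 0.8825, f(0.125) ≈ 1.2840, f(0.3125) ≈ 1.8682, f(0.5) ≈ 2.7183.
Sum = Δs · [f(-0.8125) + f(-0.625) + f(-0.4375) + ...].
Sum ≈ 1.5487.

1.5487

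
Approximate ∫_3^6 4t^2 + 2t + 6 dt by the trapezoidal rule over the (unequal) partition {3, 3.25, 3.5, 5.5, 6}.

Subinterval widths: 0.25, 0.25, 2, 0.5.
f(3) = 48, f(3.25) = 54.75, f(3.5) = 62, f(5.5) = 138, f(6) = 162.
On each subinterval the trapezoid contributes (Δt_i/2)·[f(t_{i-1}) + f(t_i)].
Sum = 302.4375.

302.4375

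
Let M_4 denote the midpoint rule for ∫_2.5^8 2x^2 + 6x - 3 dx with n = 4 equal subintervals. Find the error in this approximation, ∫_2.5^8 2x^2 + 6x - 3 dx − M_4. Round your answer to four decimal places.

1.7331

Exact integral: ∫_2.5^8 f(x) dx ≈ 487.666667.
M_4 = 485.93359375.
Error ≈ 487.666667 − 485.93359375 ≈ 1.7331.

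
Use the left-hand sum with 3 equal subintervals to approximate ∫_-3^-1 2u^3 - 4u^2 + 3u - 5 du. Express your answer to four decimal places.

-129.0370

Δu = (-1 − (-3))/3 = 2/3.
Left endpoints: -3, -7/3, -5/3.
f(-3) = -104, f(-7/3) = -1598/27, f(-5/3) = -820/27.
Sum = Δu · [f(-3) + f(-7/3) + f(-5/3)].
Sum ≈ -129.0370.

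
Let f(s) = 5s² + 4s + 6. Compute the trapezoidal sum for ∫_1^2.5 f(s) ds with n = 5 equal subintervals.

Δs = (2.5 − 1)/5 = 0.3.
f(1) = 15, f(1.3) = 19.65, f(1.6) = 25.2, f(1.9) = 31.65, f(2.2) = 39, f(2.5) = 47.25.
T_5 = (Δs/2)·[f(s_0) + 2f(s_1) + ... + 2f(s_{4}) + f(s_5)].
Sum = 43.9875.

43.9875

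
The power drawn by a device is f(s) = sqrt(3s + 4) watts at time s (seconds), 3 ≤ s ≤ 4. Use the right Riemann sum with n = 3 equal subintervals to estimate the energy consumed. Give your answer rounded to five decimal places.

3.87155

Δs = (4 − 3)/3 = 1/3.
Right endpoints: 10/3, 11/3, 4.
f(10/3) ≈ 3.74166, f(11/3) ≈ 3.87298, f(4) ≈ 4.00000.
Sum = Δs · [f(10/3) + f(11/3) + f(4)].
Sum ≈ 3.87155.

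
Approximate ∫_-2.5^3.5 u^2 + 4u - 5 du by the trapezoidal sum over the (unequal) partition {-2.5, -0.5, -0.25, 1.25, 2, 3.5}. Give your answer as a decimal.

4.03125

Subinterval widths: 2, 0.25, 1.5, 0.75, 1.5.
f(-2.5) = -8.75, f(-0.5) = -6.75, f(-0.25) = -5.9375, f(1.25) = 1.5625, f(2) = 7, f(3.5) = 21.25.
On each subinterval the trapezoid contributes (Δu_i/2)·[f(u_{i-1}) + f(u_i)].
Sum = 4.03125.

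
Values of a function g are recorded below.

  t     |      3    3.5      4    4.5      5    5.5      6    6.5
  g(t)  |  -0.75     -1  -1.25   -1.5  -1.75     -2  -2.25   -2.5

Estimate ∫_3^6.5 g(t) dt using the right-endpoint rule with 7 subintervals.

-6.125

Δt = 0.5.
Sum = 0.5·[(-1) + (-1.25) + (-1.5) + (-1.75) + (-2) + (-2.25) + (-2.5)] = -6.125.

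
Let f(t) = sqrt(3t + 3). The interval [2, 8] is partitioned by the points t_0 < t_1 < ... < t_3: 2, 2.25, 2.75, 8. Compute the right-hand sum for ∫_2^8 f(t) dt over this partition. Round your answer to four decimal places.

29.7375

Subinterval widths: 0.25, 0.5, 5.25.
Right endpoints: 2.25, 2.75, 8.
f(2.25) ≈ 3.1225, f(2.75) ≈ 3.3541, f(8) ≈ 5.1962.
Sum = Σ Δt_i · f(t_i).
Sum ≈ 29.7375.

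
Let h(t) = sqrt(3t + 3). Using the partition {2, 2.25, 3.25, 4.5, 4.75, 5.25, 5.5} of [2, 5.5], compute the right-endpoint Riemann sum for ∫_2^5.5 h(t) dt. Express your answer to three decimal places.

Subinterval widths: 0.25, 1, 1.25, 0.25, 0.5, 0.25.
Right endpoints: 2.25, 3.25, 4.5, 4.75, 5.25, 5.5.
h(2.25) ≈ 3.122, h(3.25) ≈ 3.571, h(4.5) ≈ 4.062, h(4.75) ≈ 4.153, h(5.25) ≈ 4.330, h(5.5) ≈ 4.416.
Sum = Σ Δt_i · h(t_i).
Sum ≈ 13.736.

13.736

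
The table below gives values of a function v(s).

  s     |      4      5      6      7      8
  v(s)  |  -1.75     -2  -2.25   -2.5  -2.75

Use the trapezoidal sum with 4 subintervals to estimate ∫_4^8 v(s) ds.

-9

Δs = 1.
T_4 = (1/2)·[(-1.75) + 2·(-2) + 2·(-2.25) + 2·(-2.5) + (-2.75)] = -9.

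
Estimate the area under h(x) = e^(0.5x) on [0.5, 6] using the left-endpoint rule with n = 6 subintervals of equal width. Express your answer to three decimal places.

29.642

Δx = (6 − 0.5)/6 = 11/12.
Left endpoints: 0.5, 17/12, 7/3, 3.25, 25/6, 61/12.
h(0.5) ≈ 1.284, h(17/12) ≈ 2.031, h(7/3) ≈ 3.211, h(3.25) ≈ 5.078, h(25/6) ≈ 8.031, h(61/12) ≈ 12.701.
Sum = Δx · [h(0.5) + h(17/12) + h(7/3) + ...].
Sum ≈ 29.642.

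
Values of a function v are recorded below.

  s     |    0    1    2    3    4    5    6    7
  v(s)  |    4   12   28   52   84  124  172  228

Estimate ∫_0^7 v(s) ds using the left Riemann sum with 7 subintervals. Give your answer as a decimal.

476

Δs = 1.
Sum = 1·[4 + 12 + 28 + 52 + 84 + 124 + 172] = 476.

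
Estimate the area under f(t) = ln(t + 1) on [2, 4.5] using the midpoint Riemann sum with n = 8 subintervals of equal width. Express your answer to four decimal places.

Δt = (4.5 − 2)/8 = 0.3125.
Midpoints: 2.15625, 2.46875, 2.78125, 3.09375, 3.40625, 3.71875, 4.03125, 4.34375.
f(2.15625) ≈ 1.1494, f(2.46875) ≈ 1.2438, f(2.78125) ≈ 1.3301, f(3.09375) ≈ 1.4095, f(3.40625) ≈ 1.4830, f(3.71875) ≈ 1.5515, f(4.03125) ≈ 1.6157, f(4.34375) ≈ 1.6759.
Sum = Δt · [f(2.15625) + f(2.46875) + f(2.78125) + ...].
Sum ≈ 3.5809.

3.5809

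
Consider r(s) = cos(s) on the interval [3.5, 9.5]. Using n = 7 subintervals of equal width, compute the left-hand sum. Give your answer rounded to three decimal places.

Δs = (9.5 − 3.5)/7 = 6/7.
Left endpoints: 3.5, 61/14, 73/14, 85/14, 97/14, 109/14, 121/14.
r(3.5) ≈ -0.936, r(61/14) ≈ -0.348, r(73/14) ≈ 0.481, r(85/14) ≈ 0.978, r(97/14) ≈ 0.799, r(109/14) ≈ 0.068, r(121/14) ≈ -0.710.
Sum = Δs · [r(3.5) + r(61/14) + r(73/14) + ...].
Sum ≈ 0.285.

0.285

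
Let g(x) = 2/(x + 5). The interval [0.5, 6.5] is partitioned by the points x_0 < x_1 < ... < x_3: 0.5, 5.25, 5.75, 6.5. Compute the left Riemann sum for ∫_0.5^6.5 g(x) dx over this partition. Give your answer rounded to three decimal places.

1.964

Subinterval widths: 4.75, 0.5, 0.75.
Left endpoints: 0.5, 5.25, 5.75.
g(0.5) = 4/11, g(5.25) = 8/41, g(5.75) = 8/43.
Sum = Σ Δx_i · g(x_i).
Sum ≈ 1.964.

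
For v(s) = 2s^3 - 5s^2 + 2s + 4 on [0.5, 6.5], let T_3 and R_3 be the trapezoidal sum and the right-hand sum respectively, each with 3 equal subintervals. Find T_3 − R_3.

-351

T_3 = 565.
R_3 = 916.
T_3 − R_3 = -351.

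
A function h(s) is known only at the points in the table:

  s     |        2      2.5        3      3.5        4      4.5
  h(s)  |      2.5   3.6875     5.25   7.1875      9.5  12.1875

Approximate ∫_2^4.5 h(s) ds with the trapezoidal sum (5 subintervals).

16.484375

Δs = 0.5.
T_5 = (0.5/2)·[2.5 + 2·3.6875 + 2·5.25 + 2·7.1875 + 2·9.5 + 12.1875] = 16.484375.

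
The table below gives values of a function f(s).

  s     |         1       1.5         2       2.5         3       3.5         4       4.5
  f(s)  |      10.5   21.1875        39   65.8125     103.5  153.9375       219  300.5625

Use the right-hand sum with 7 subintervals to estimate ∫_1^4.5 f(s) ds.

451.5

Δs = 0.5.
Sum = 0.5·[21.1875 + 39 + 65.8125 + 103.5 + 153.9375 + 219 + 300.5625] = 451.5.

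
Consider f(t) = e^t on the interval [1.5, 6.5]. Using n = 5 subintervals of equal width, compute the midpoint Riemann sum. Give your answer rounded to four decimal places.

Δt = (6.5 − 1.5)/5 = 1.
Midpoints: 2, 3, 4, 5, 6.
f(2) ≈ 7.3891, f(3) ≈ 20.0855, f(4) ≈ 54.5982, f(5) ≈ 148.4132, f(6) ≈ 403.4288.
Sum = Δt · [f(2) + f(3) + f(4) + f(5) + f(6)].
Sum ≈ 633.9147.

633.9147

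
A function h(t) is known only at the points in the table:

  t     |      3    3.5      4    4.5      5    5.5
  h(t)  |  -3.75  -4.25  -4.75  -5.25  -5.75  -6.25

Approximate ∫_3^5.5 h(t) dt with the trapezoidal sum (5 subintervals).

-12.5

Δt = 0.5.
T_5 = (0.5/2)·[(-3.75) + 2·(-4.25) + 2·(-4.75) + 2·(-5.25) + 2·(-5.75) + (-6.25)] = -12.5.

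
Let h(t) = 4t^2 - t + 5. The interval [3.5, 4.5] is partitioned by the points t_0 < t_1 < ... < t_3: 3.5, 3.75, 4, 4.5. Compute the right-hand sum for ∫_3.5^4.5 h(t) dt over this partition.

Subinterval widths: 0.25, 0.25, 0.5.
Right endpoints: 3.75, 4, 4.5.
h(3.75) = 57.5, h(4) = 65, h(4.5) = 81.5.
Sum = Σ Δt_i · h(t_i).
Sum = 71.375.

71.375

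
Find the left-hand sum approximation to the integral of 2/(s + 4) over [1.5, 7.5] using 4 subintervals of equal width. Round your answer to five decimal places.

1.62697

Δs = (7.5 − 1.5)/4 = 1.5.
Left endpoints: 1.5, 3, 4.5, 6.
f(1.5) = 4/11, f(3) = 2/7, f(4.5) = 4/17, f(6) = 0.2.
Sum = Δs · [f(1.5) + f(3) + f(4.5) + f(6)].
Sum ≈ 1.62697.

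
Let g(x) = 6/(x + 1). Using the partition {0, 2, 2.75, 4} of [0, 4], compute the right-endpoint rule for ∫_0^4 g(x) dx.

Subinterval widths: 2, 0.75, 1.25.
Right endpoints: 2, 2.75, 4.
g(2) = 2, g(2.75) = 1.6, g(4) = 1.2.
Sum = Σ Δx_i · g(x_i).
Sum = 6.7.

6.7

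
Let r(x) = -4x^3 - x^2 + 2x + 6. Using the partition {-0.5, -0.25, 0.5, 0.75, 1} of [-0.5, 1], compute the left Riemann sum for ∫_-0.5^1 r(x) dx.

Subinterval widths: 0.25, 0.75, 0.25, 0.25.
Left endpoints: -0.5, -0.25, 0.5, 0.75.
r(-0.5) = 5.25, r(-0.25) = 5.5, r(0.5) = 6.25, r(0.75) = 5.25.
Sum = Σ Δx_i · r(x_i).
Sum = 8.3125.

8.3125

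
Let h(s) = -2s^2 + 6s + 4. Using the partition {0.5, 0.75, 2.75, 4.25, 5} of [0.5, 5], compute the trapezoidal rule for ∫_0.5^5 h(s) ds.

Subinterval widths: 0.25, 2, 1.5, 0.75.
h(0.5) = 6.5, h(0.75) = 7.375, h(2.75) = 5.375, h(4.25) = -6.625, h(5) = -16.
On each subinterval the trapezoid contributes (Δs_i/2)·[h(s_{i-1}) + h(s_i)].
Sum = 5.0625.

5.0625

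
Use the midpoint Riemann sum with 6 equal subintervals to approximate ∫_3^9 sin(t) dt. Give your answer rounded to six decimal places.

-0.082247

Δt = (9 − 3)/6 = 1.
Midpoints: 3.5, 4.5, 5.5, 6.5, 7.5, 8.5.
f(3.5) ≈ -0.350783, f(4.5) ≈ -0.977530, f(5.5) ≈ -0.705540, f(6.5) ≈ 0.215120, f(7.5) ≈ 0.938000, f(8.5) ≈ 0.798487.
Sum = Δt · [f(3.5) + f(4.5) + f(5.5) + ...].
Sum ≈ -0.082247.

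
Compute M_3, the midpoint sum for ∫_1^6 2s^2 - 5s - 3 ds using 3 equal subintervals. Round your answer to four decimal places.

Δs = (6 − 1)/3 = 5/3.
Midpoints: 11/6, 3.5, 31/6.
f(11/6) = -49/9, f(3.5) = 4, f(31/6) = 221/9.
Sum = Δs · [f(11/6) + f(3.5) + f(31/6)].
Sum ≈ 38.5185.

38.5185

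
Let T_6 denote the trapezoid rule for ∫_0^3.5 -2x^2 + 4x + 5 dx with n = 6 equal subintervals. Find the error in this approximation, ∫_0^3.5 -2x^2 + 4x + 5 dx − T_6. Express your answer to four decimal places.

Exact integral: ∫_0^3.5 f(x) dx ≈ 13.416667.
T_6 ≈ 13.019676.
Error ≈ 13.416667 − 13.019676 ≈ 0.3970.

0.3970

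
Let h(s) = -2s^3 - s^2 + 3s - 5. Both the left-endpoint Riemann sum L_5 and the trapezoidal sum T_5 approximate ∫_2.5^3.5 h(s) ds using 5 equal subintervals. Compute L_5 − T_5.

L_5 = -54.96.
T_5 = -60.71.
L_5 − T_5 = 5.75.

5.75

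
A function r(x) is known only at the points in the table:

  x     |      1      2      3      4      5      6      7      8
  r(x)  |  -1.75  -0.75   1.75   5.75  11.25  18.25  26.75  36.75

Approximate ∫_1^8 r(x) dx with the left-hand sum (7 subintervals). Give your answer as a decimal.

61.25

Δx = 1.
Sum = 1·[(-1.75) + (-0.75) + 1.75 + 5.75 + 11.25 + 18.25 + 26.75] = 61.25.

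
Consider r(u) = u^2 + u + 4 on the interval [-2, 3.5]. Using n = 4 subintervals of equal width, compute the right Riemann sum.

Δu = (3.5 − (-2))/4 = 1.375.
Right endpoints: -0.625, 0.75, 2.125, 3.5.
r(-0.625) = 3.765625, r(0.75) = 5.3125, r(2.125) = 10.640625, r(3.5) = 19.75.
Sum = Δu · [r(-0.625) + r(0.75) + r(2.125) + r(3.5)].
Sum = 54.26953125.

54.26953125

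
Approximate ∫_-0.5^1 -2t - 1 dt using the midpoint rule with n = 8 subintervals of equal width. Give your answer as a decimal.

Δt = (1 − (-0.5))/8 = 0.1875.
Midpoints: -0.40625, -0.21875, -0.03125, 0.15625, 0.34375, 0.53125, 0.71875, 0.90625.
f(-0.40625) = -0.1875, f(-0.21875) = -0.5625, f(-0.03125) = -0.9375, f(0.15625) = -1.3125, f(0.34375) = -1.6875, f(0.53125) = -2.0625, f(0.71875) = -2.4375, f(0.90625) = -2.8125.
Sum = Δt · [f(-0.40625) + f(-0.21875) + f(-0.03125) + ...].
Sum = -2.25.

-2.25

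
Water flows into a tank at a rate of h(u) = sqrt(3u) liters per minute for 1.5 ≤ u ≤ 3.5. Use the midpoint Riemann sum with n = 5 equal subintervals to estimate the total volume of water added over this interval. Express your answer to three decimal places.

5.441

Δu = (3.5 − 1.5)/5 = 0.4.
Midpoints: 1.7, 2.1, 2.5, 2.9, 3.3.
h(1.7) ≈ 2.258, h(2.1) ≈ 2.510, h(2.5) ≈ 2.739, h(2.9) ≈ 2.950, h(3.3) ≈ 3.146.
Sum = Δu · [h(1.7) + h(2.1) + h(2.5) + h(2.9) + h(3.3)].
Sum ≈ 5.441.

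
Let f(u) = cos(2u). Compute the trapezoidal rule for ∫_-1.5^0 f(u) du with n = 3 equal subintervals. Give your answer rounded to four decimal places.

Δu = (0 − (-1.5))/3 = 0.5.
f(-1.5) ≈ -0.9900, f(-1) ≈ -0.4161, f(-0.5) ≈ 0.5403, f(0) ≈ 1.0000.
T_3 = (Δu/2)·[f(u_0) + 2f(u_1) + 2f(u_2) + f(u_3)].
Sum ≈ 0.0646.

0.0646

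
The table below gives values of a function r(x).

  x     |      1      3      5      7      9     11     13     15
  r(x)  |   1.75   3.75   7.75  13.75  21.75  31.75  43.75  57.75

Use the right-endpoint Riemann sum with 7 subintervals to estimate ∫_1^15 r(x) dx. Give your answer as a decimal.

360.5

Δx = 2.
Sum = 2·[3.75 + 7.75 + 13.75 + 21.75 + 31.75 + 43.75 + 57.75] = 360.5.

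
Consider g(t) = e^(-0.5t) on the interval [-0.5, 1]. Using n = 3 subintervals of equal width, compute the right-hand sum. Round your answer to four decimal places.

Δt = (1 − (-0.5))/3 = 0.5.
Right endpoints: 0, 0.5, 1.
g(0) ≈ 1.0000, g(0.5) ≈ 0.7788, g(1) ≈ 0.6065.
Sum = Δt · [g(0) + g(0.5) + g(1)].
Sum ≈ 1.1927.

1.1927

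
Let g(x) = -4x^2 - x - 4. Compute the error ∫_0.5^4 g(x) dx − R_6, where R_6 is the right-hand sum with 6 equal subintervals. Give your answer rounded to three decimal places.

Exact integral: ∫_0.5^4 g(x) dx ≈ -107.04167.
R_6 ≈ -127.23148.
Error ≈ -107.04167 − (-127.23148) ≈ 20.190.

20.190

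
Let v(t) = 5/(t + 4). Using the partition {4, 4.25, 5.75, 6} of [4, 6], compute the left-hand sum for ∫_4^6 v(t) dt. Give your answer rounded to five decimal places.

1.19355

Subinterval widths: 0.25, 1.5, 0.25.
Left endpoints: 4, 4.25, 5.75.
v(4) = 0.625, v(4.25) = 20/33, v(5.75) = 20/39.
Sum = Σ Δt_i · v(t_i).
Sum ≈ 1.19355.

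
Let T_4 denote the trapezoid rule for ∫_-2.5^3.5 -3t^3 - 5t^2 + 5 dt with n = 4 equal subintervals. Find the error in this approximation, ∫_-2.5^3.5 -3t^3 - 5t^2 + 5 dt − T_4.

21.375

Exact integral: ∫_-2.5^3.5 f(t) dt = -150.75.
T_4 = -172.125.
Error = -150.75 − (-172.125) = 21.375.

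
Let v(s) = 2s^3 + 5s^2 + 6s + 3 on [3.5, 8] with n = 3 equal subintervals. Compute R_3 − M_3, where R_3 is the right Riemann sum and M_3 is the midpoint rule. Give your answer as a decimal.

1017.984375

R_3 = 3908.25.
M_3 = 2890.265625.
R_3 − M_3 = 1017.984375.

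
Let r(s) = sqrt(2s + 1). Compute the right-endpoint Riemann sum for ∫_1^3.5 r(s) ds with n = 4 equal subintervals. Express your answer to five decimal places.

6.14579

Δs = (3.5 − 1)/4 = 0.625.
Right endpoints: 1.625, 2.25, 2.875, 3.5.
r(1.625) ≈ 2.06155, r(2.25) ≈ 2.34521, r(2.875) ≈ 2.59808, r(3.5) ≈ 2.82843.
Sum = Δs · [r(1.625) + r(2.25) + r(2.875) + r(3.5)].
Sum ≈ 6.14579.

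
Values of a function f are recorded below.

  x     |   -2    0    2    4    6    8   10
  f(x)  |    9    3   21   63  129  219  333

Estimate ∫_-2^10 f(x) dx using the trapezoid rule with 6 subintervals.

1212

Δx = 2.
T_6 = (2/2)·[9 + 2·3 + 2·21 + 2·63 + 2·129 + 2·219 + 333] = 1212.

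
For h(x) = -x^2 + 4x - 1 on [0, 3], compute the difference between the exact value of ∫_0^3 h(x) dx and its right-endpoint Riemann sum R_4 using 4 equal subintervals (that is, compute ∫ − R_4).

Exact integral: ∫_0^3 h(x) dx = 6.
R_4 = 6.84375.
Error = 6 − 6.84375 = -0.84375.

-0.84375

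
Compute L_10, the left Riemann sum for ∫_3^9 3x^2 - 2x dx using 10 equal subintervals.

569.88

Δx = (9 − 3)/10 = 0.6.
Left endpoints: 3, 3.6, 4.2, 4.8, 5.4, 6, 6.6, 7.2, 7.8, 8.4.
f(3) = 21, f(3.6) = 31.68, f(4.2) = 44.52, f(4.8) = 59.52, f(5.4) = 76.68, f(6) = 96, f(6.6) = 117.48, f(7.2) = 141.12, f(7.8) = 166.92, f(8.4) = 194.88.
Sum = Δx · [f(3) + f(3.6) + f(4.2) + ...].
Sum = 569.88.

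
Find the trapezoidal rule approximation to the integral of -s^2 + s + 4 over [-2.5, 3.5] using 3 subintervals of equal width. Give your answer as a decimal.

3.5

Δs = (3.5 − (-2.5))/3 = 2.
f(-2.5) = -4.75, f(-0.5) = 3.25, f(1.5) = 3.25, f(3.5) = -4.75.
T_3 = (Δs/2)·[f(s_0) + 2f(s_1) + 2f(s_2) + f(s_3)].
Sum = 3.5.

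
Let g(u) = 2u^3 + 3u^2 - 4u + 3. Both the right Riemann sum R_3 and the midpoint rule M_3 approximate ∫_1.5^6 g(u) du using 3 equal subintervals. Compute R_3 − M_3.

R_3 = 1228.5.
M_3 = 782.578125.
R_3 − M_3 = 445.921875.

445.921875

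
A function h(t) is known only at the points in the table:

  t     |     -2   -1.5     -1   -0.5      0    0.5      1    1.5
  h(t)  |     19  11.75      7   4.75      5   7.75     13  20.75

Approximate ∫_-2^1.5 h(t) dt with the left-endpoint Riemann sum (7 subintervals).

Δt = 0.5.
Sum = 0.5·[19 + 11.75 + 7 + 4.75 + 5 + 7.75 + 13] = 34.125.

34.125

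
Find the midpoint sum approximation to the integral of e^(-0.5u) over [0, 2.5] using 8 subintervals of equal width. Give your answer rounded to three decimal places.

1.426

Δu = (2.5 − 0)/8 = 0.3125.
Midpoints: 0.15625, 0.46875, 0.78125, 1.09375, 1.40625, 1.71875, 2.03125, 2.34375.
f(0.15625) ≈ 0.925, f(0.46875) ≈ 0.791, f(0.78125) ≈ 0.677, f(1.09375) ≈ 0.579, f(1.40625) ≈ 0.495, f(1.71875) ≈ 0.423, f(2.03125) ≈ 0.362, f(2.34375) ≈ 0.310.
Sum = Δu · [f(0.15625) + f(0.46875) + f(0.78125) + ...].
Sum ≈ 1.426.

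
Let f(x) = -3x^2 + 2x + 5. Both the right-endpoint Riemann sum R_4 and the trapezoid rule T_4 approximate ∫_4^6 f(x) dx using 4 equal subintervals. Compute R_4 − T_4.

R_4 = -136.25.
T_4 = -122.25.
R_4 − T_4 = -14.

-14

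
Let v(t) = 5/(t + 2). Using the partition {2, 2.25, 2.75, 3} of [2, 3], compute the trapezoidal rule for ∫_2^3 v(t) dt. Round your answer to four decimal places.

Subinterval widths: 0.25, 0.5, 0.25.
v(2) = 1.25, v(2.25) = 20/17, v(2.75) = 20/19, v(3) = 1.
On each subinterval the trapezoid contributes (Δt_i/2)·[v(t_{i-1}) + v(t_i)].
Sum ≈ 1.1172.

1.1172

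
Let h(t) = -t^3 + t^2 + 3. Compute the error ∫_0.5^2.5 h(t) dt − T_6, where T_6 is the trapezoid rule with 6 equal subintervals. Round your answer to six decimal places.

Exact integral: ∫_0.5^2.5 h(t) dt ≈ 1.41666667.
T_6 ≈ 1.28703704.
Error ≈ 1.41666667 − 1.28703704 ≈ 0.129630.

0.129630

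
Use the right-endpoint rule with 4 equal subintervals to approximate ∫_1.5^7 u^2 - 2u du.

92.76953125

Δu = (7 − 1.5)/4 = 1.375.
Right endpoints: 2.875, 4.25, 5.625, 7.
f(2.875) = 2.515625, f(4.25) = 9.5625, f(5.625) = 20.390625, f(7) = 35.
Sum = Δu · [f(2.875) + f(4.25) + f(5.625) + f(7)].
Sum = 92.76953125.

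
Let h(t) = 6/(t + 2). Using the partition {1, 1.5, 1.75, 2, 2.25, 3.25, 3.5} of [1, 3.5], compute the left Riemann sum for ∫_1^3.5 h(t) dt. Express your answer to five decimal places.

3.90105

Subinterval widths: 0.5, 0.25, 0.25, 0.25, 1, 0.25.
Left endpoints: 1, 1.5, 1.75, 2, 2.25, 3.25.
h(1) = 2, h(1.5) = 12/7, h(1.75) = 1.6, h(2) = 1.5, h(2.25) = 24/17, h(3.25) = 8/7.
Sum = Σ Δt_i · h(t_i).
Sum ≈ 3.90105.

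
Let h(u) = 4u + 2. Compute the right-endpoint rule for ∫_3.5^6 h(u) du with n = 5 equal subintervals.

55

Δu = (6 − 3.5)/5 = 0.5.
Right endpoints: 4, 4.5, 5, 5.5, 6.
h(4) = 18, h(4.5) = 20, h(5) = 22, h(5.5) = 24, h(6) = 26.
Sum = Δu · [h(4) + h(4.5) + h(5) + h(5.5) + h(6)].
Sum = 55.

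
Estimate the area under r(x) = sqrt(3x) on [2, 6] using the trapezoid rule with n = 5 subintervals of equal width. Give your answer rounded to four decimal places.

13.6908

Δx = (6 − 2)/5 = 0.8.
r(2) ≈ 2.4495, r(2.8) ≈ 2.8983, r(3.6) ≈ 3.2863, r(4.4) ≈ 3.6332, r(5.2) ≈ 3.9497, r(6) ≈ 4.2426.
T_5 = (Δx/2)·[r(x_0) + 2r(x_1) + ... + 2r(x_{4}) + r(x_5)].
Sum ≈ 13.6908.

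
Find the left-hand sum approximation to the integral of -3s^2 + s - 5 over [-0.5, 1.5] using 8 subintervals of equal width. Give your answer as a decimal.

Δs = (1.5 − (-0.5))/8 = 0.25.
Left endpoints: -0.5, -0.25, 0, 0.25, 0.5, 0.75, 1, 1.25.
f(-0.5) = -6.25, f(-0.25) = -5.4375, f(0) = -5, f(0.25) = -4.9375, f(0.5) = -5.25, f(0.75) = -5.9375, f(1) = -7, f(1.25) = -8.4375.
Sum = Δs · [f(-0.5) + f(-0.25) + f(0) + ...].
Sum = -12.0625.

-12.0625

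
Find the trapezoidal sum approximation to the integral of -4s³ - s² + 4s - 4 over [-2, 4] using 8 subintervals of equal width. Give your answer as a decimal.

-271.3125

Δs = (4 − (-2))/8 = 0.75.
f(-2) = 16, f(-1.25) = -2.75, f(-0.5) = -5.75, f(0.25) = -3.125, f(1) = -5, f(1.75) = -21.5, f(2.5) = -62.75, f(3.25) = -138.875, f(4) = -260.
T_8 = (Δs/2)·[f(s_0) + 2f(s_1) + ... + 2f(s_{7}) + f(s_8)].
Sum = -271.3125.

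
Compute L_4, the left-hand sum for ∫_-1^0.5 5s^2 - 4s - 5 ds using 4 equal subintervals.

Δs = (0.5 − (-1))/4 = 0.375.
Left endpoints: -1, -0.625, -0.25, 0.125.
f(-1) = 4, f(-0.625) = -0.546875, f(-0.25) = -3.6875, f(0.125) = -5.421875.
Sum = Δs · [f(-1) + f(-0.625) + f(-0.25) + f(0.125)].
Sum = -2.12109375.

-2.12109375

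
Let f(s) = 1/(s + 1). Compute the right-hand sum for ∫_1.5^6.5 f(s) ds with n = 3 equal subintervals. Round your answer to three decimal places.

Δs = (6.5 − 1.5)/3 = 5/3.
Right endpoints: 19/6, 29/6, 6.5.
f(19/6) = 0.24, f(29/6) = 6/35, f(6.5) = 2/15.
Sum = Δs · [f(19/6) + f(29/6) + f(6.5)].
Sum ≈ 0.908.

0.908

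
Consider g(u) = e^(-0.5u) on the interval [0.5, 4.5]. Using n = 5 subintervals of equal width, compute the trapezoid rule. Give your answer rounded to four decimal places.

1.3647

Δu = (4.5 − 0.5)/5 = 0.8.
g(0.5) ≈ 0.7788, g(1.3) ≈ 0.5220, g(2.1) ≈ 0.3499, g(2.9) ≈ 0.2346, g(3.7) ≈ 0.1572, g(4.5) ≈ 0.1054.
T_5 = (Δu/2)·[g(u_0) + 2g(u_1) + ... + 2g(u_{4}) + g(u_5)].
Sum ≈ 1.3647.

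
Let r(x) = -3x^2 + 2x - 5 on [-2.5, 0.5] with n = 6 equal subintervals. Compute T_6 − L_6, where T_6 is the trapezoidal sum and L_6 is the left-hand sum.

6

T_6 = -37.125.
L_6 = -43.125.
T_6 − L_6 = 6.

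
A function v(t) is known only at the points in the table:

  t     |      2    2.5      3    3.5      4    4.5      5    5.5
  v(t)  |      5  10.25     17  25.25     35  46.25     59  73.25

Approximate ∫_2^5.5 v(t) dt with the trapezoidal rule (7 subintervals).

115.9375

Δt = 0.5.
T_7 = (0.5/2)·[5 + 2·10.25 + 2·17 + 2·25.25 + 2·35 + 2·46.25 + 2·59 + 73.25] = 115.9375.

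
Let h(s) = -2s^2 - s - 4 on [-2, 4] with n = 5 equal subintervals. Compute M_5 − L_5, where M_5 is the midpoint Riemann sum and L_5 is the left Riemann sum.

-13.68

M_5 = -76.56.
L_5 = -62.88.
M_5 − L_5 = -13.68.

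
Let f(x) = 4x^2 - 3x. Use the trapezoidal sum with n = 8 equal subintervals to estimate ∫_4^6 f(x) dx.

172.75

Δx = (6 − 4)/8 = 0.25.
f(4) = 52, f(4.25) = 59.5, f(4.5) = 67.5, f(4.75) = 76, f(5) = 85, f(5.25) = 94.5, f(5.5) = 104.5, f(5.75) = 115, f(6) = 126.
T_8 = (Δx/2)·[f(x_0) + 2f(x_1) + ... + 2f(x_{7}) + f(x_8)].
Sum = 172.75.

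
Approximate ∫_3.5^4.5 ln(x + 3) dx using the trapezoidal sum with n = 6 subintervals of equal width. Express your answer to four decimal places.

Δx = (4.5 − 3.5)/6 = 1/6.
f(3.5) ≈ 1.8718, f(11/3) ≈ 1.8971, f(23/6) ≈ 1.9218, f(4) ≈ 1.9459, f(25/6) ≈ 1.9694, f(13/3) ≈ 1.9924, f(4.5) ≈ 2.0149.
T_6 = (Δx/2)·[f(x_0) + 2f(x_1) + ... + 2f(x_{5}) + f(x_6)].
Sum ≈ 1.9450.

1.9450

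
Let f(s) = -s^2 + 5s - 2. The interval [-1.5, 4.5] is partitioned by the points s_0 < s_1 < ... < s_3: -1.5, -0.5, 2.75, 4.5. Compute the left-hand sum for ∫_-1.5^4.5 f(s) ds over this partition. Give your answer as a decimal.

Subinterval widths: 1, 3.25, 1.75.
Left endpoints: -1.5, -0.5, 2.75.
f(-1.5) = -11.75, f(-0.5) = -4.75, f(2.75) = 4.1875.
Sum = Σ Δs_i · f(s_i).
Sum = -19.859375.

-19.859375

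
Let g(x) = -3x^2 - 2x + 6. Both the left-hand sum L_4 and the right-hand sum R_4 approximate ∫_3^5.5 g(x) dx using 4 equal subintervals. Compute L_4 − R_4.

42.96875

L_4 = -124.62890625.
R_4 = -167.59765625.
L_4 − R_4 = 42.96875.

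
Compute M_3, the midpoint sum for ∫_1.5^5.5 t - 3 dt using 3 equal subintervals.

Δt = (5.5 − 1.5)/3 = 4/3.
Midpoints: 13/6, 3.5, 29/6.
f(13/6) = -5/6, f(3.5) = 0.5, f(29/6) = 11/6.
Sum = Δt · [f(13/6) + f(3.5) + f(29/6)].
Sum = 2.

2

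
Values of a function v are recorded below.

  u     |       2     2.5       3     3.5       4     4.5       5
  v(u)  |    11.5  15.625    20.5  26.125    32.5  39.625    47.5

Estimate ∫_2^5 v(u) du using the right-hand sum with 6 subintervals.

90.9375

Δu = 0.5.
Sum = 0.5·[15.625 + 20.5 + 26.125 + 32.5 + 39.625 + 47.5] = 90.9375.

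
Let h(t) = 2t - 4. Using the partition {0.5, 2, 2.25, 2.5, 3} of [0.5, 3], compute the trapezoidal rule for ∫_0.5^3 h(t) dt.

-1.25

Subinterval widths: 1.5, 0.25, 0.25, 0.5.
h(0.5) = -3, h(2) = 0, h(2.25) = 0.5, h(2.5) = 1, h(3) = 2.
On each subinterval the trapezoid contributes (Δt_i/2)·[h(t_{i-1}) + h(t_i)].
Sum = -1.25.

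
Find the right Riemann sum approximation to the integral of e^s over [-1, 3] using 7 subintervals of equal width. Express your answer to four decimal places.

Δs = (3 − (-1))/7 = 4/7.
Right endpoints: -3/7, 1/7, 5/7, 9/7, 13/7, 17/7, 3.
f(-3/7) ≈ 0.6514, f(1/7) ≈ 1.1536, f(5/7) ≈ 2.0427, f(9/7) ≈ 3.6173, f(13/7) ≈ 6.4054, f(17/7) ≈ 11.3427, f(3) ≈ 20.0855.
Sum = Δs · [f(-3/7) + f(1/7) + f(5/7) + ...].
Sum ≈ 25.8849.

25.8849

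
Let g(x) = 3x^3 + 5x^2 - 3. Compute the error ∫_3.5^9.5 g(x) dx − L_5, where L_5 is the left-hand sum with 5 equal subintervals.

1608.66

Exact integral: ∫_3.5^9.5 g(x) dx = 7335.75.
L_5 = 5727.09.
Error = 7335.75 − 5727.09 = 1608.66.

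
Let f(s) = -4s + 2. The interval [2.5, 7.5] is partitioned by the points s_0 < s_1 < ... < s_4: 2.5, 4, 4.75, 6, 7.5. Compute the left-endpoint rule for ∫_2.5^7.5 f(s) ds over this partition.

-76.75

Subinterval widths: 1.5, 0.75, 1.25, 1.5.
Left endpoints: 2.5, 4, 4.75, 6.
f(2.5) = -8, f(4) = -14, f(4.75) = -17, f(6) = -22.
Sum = Σ Δs_i · f(s_i).
Sum = -76.75.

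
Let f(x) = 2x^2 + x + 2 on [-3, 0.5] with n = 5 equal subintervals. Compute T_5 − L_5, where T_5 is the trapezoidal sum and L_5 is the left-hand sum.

-4.9

T_5 = 21.28.
L_5 = 26.18.
T_5 − L_5 = -4.9.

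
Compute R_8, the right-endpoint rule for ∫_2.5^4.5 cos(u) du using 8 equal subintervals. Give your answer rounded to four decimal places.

-1.4940

Δu = (4.5 − 2.5)/8 = 0.25.
Right endpoints: 2.75, 3, 3.25, 3.5, 3.75, 4, 4.25, 4.5.
f(2.75) ≈ -0.9243, f(3) ≈ -0.9900, f(3.25) ≈ -0.9941, f(3.5) ≈ -0.9365, f(3.75) ≈ -0.8206, f(4) ≈ -0.6536, f(4.25) ≈ -0.4461, f(4.5) ≈ -0.2108.
Sum = Δu · [f(2.75) + f(3) + f(3.25) + ...].
Sum ≈ -1.4940.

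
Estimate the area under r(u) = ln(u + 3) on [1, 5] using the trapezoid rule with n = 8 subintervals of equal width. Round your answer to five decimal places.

Δu = (5 − 1)/8 = 0.5.
r(1) ≈ 1.38629, r(1.5) ≈ 1.50408, r(2) ≈ 1.60944, r(2.5) ≈ 1.70475, r(3) ≈ 1.79176, r(3.5) ≈ 1.87180, r(4) ≈ 1.94591, r(4.5) ≈ 2.01490, r(5) ≈ 2.07944.
T_8 = (Δu/2)·[r(u_0) + 2r(u_1) + ... + 2r(u_{7}) + r(u_8)].
Sum ≈ 7.08775.

7.08775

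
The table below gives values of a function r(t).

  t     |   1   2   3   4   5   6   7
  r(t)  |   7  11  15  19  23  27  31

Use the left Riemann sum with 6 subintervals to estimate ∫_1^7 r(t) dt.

102

Δt = 1.
Sum = 1·[7 + 11 + 15 + 19 + 23 + 27] = 102.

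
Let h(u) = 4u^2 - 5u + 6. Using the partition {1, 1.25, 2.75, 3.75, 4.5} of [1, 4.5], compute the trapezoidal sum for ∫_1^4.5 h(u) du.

Subinterval widths: 0.25, 1.5, 1, 0.75.
h(1) = 5, h(1.25) = 6, h(2.75) = 22.5, h(3.75) = 43.5, h(4.5) = 64.5.
On each subinterval the trapezoid contributes (Δu_i/2)·[h(u_{i-1}) + h(u_i)].
Sum = 96.25.

96.25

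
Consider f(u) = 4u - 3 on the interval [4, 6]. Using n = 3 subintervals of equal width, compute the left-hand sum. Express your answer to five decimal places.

31.33333

Δu = (6 − 4)/3 = 2/3.
Left endpoints: 4, 14/3, 16/3.
f(4) = 13, f(14/3) = 47/3, f(16/3) = 55/3.
Sum = Δu · [f(4) + f(14/3) + f(16/3)].
Sum ≈ 31.33333.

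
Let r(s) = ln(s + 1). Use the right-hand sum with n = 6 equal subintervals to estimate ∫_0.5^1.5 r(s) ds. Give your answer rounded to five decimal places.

Δs = (1.5 − 0.5)/6 = 1/6.
Right endpoints: 2/3, 5/6, 1, 7/6, 4/3, 1.5.
r(2/3) ≈ 0.51083, r(5/6) ≈ 0.60614, r(1) ≈ 0.69315, r(7/6) ≈ 0.77319, r(4/3) ≈ 0.84730, r(1.5) ≈ 0.91629.
Sum = Δs · [r(2/3) + r(5/6) + r(1) + ...].
Sum ≈ 0.72448.

0.72448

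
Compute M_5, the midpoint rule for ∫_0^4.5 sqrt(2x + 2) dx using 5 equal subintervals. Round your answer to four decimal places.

11.2315

Δx = (4.5 − 0)/5 = 0.9.
Midpoints: 0.45, 1.35, 2.25, 3.15, 4.05.
f(0.45) ≈ 1.7029, f(1.35) ≈ 2.1679, f(2.25) ≈ 2.5495, f(3.15) ≈ 2.8810, f(4.05) ≈ 3.1780.
Sum = Δx · [f(0.45) + f(1.35) + f(2.25) + f(3.15) + f(4.05)].
Sum ≈ 11.2315.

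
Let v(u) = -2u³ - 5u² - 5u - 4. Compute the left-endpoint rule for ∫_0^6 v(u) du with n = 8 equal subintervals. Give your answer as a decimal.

Δu = (6 − 0)/8 = 0.75.
Left endpoints: 0, 0.75, 1.5, 2.25, 3, 3.75, 4.5, 5.25.
v(0) = -4, v(0.75) = -11.40625, v(1.5) = -29.5, v(2.25) = -63.34375, v(3) = -118, v(3.75) = -198.53125, v(4.5) = -310, v(5.25) = -457.46875.
Sum = Δu · [v(0) + v(0.75) + v(1.5) + ...].
Sum = -894.1875.

-894.1875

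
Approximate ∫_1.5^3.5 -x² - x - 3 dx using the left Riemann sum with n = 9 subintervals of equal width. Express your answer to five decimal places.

Δx = (3.5 − 1.5)/9 = 2/9.
Left endpoints: 1.5, 31/18, 35/18, 13/6, 43/18, 47/18, 17/6, 55/18, 59/18.
f(1.5) = -6.75, f(31/18) = -2491/324, f(35/18) = -2827/324, f(13/6) = -355/36, f(43/18) = -3595/324, f(47/18) = -4027/324, f(17/6) = -499/36, f(55/18) = -4987/324, f(59/18) = -5515/324.
Sum = Δx · [f(1.5) + f(31/18) + f(35/18) + ...].
Sum ≈ -22.84979.

-22.84979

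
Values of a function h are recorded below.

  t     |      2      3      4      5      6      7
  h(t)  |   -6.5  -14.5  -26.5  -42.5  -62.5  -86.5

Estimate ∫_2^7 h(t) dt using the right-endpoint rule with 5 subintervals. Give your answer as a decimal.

-232.5

Δt = 1.
Sum = 1·[(-14.5) + (-26.5) + (-42.5) + (-62.5) + (-86.5)] = -232.5.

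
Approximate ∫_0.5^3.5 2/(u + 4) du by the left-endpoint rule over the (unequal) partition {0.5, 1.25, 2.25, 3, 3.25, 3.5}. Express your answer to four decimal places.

1.0947

Subinterval widths: 0.75, 1, 0.75, 0.25, 0.25.
Left endpoints: 0.5, 1.25, 2.25, 3, 3.25.
f(0.5) = 4/9, f(1.25) = 8/21, f(2.25) = 0.32, f(3) = 2/7, f(3.25) = 8/29.
Sum = Σ Δu_i · f(u_i).
Sum ≈ 1.0947.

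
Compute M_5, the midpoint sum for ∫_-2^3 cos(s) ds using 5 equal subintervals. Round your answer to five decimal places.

Δs = (3 − (-2))/5 = 1.
Midpoints: -1.5, -0.5, 0.5, 1.5, 2.5.
f(-1.5) ≈ 0.07074, f(-0.5) ≈ 0.87758, f(0.5) ≈ 0.87758, f(1.5) ≈ 0.07074, f(2.5) ≈ -0.80114.
Sum = Δs · [f(-1.5) + f(-0.5) + f(0.5) + f(1.5) + f(2.5)].
Sum ≈ 1.09550.

1.09550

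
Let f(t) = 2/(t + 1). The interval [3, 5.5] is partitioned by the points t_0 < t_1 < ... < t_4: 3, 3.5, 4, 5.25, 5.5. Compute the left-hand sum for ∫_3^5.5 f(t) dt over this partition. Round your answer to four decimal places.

Subinterval widths: 0.5, 0.5, 1.25, 0.25.
Left endpoints: 3, 3.5, 4, 5.25.
f(3) = 0.5, f(3.5) = 4/9, f(4) = 0.4, f(5.25) = 0.32.
Sum = Σ Δt_i · f(t_i).
Sum ≈ 1.0522.

1.0522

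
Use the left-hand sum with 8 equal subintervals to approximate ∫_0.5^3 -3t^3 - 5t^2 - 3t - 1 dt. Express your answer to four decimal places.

Δt = (3 − 0.5)/8 = 0.3125.
Left endpoints: 0.5, 0.8125, 1.125, 1.4375, 1.75, 2.0625, 2.375, 2.6875.
f(0.5) = -4.125, f(0.8125) = -34191/4096, f(1.125) = -7667/512, f(1.4375) = -100581/4096, f(1.75) = -37.640625, f(2.0625) = -224371/4096, f(2.375) = -39177/512, f(2.6875) = -423561/4096.
Sum = Δt · [f(0.5) + f(0.8125) + f(1.125) + ...].
Sum ≈ -101.3586.

-101.3586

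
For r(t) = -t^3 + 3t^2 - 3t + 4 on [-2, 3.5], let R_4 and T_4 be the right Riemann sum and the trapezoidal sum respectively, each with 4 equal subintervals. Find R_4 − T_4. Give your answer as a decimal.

-29.3046875

R_4 ≈ -1.02051.
T_4 ≈ 28.28418.
R_4 − T_4 = -29.3046875.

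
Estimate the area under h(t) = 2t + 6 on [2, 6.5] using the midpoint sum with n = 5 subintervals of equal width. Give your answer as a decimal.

Δt = (6.5 − 2)/5 = 0.9.
Midpoints: 2.45, 3.35, 4.25, 5.15, 6.05.
h(2.45) = 10.9, h(3.35) = 12.7, h(4.25) = 14.5, h(5.15) = 16.3, h(6.05) = 18.1.
Sum = Δt · [h(2.45) + h(3.35) + h(4.25) + h(5.15) + h(6.05)].
Sum = 65.25.

65.25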